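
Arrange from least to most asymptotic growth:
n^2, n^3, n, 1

Ordered by growth rate: 1 < n < n^2 < n^3.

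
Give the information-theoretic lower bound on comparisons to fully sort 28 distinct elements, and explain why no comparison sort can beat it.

A comparison sort is a binary decision tree whose leaves are the 28! = 304888344611713860501504000000 possible output permutations. A binary tree with L leaves has height >= ceil(log_2(L)). So any comparison sort needs >= ceil(log_2(28!)) = 98 comparisons in the worst case.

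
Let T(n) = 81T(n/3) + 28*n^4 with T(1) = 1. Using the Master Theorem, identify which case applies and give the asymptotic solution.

a=81, b=3, f(n)=28*n^4.
log_3(81) = 4, so n^(log_b(a)) = n^4.
f(n) = Theta(n^4), so Case 2 applies.
T(n) = Theta(n^4 log n).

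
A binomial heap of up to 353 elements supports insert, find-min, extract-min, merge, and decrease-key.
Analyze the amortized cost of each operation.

A binomial heap with n <= 353 elements has at most floor(log_2 353) + 1 = 9 trees. Using potential Phi = number of trees: Insert adds one tree, but cascading merges reduce count -- amortized O(1). Find-min reads the cached minimum pointer: O(1). Extract-min creates O(log n) new trees: O(log n). Merge combines tree lists: O(log n). Decrease-key sifts the element up its tree of height <= log n: O(log n).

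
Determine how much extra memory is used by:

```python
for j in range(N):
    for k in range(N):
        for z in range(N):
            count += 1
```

Space complexity: O(1).
Only a constant amount of auxiliary storage is used; nothing grows with n.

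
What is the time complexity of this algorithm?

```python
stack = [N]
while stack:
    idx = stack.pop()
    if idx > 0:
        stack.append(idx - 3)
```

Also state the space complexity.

Time complexity: O(n).
Space complexity: O(1).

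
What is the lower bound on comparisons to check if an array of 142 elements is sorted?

To verify 142 elements are sorted, we must compare each consecutive pair. Skipping any pair allows an adversary to swap them. Therefore 141 comparisons are necessary and sufficient.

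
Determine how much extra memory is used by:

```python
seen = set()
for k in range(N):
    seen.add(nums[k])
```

Space complexity: O(n).
Auxiliary storage grows linearly with the input size n in the worst case.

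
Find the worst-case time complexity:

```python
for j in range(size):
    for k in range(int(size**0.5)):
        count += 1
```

Time complexity: O(n * sqrt(n)).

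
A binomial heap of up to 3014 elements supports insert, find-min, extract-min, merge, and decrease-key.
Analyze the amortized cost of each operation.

A binomial heap with n <= 3014 elements has at most floor(log_2 3014) + 1 = 12 trees. Using potential Phi = number of trees: Insert adds one tree, but cascading merges reduce count -- amortized O(1). Find-min reads the cached minimum pointer: O(1). Extract-min creates O(log n) new trees: O(log n). Merge combines tree lists: O(log n). Decrease-key sifts the element up its tree of height <= log n: O(log n).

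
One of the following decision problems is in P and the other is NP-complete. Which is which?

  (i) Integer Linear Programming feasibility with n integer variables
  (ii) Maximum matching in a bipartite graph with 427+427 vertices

(i) is NP-complete: ILP feasibility is NP-complete (LP relaxation is in P).
(ii) is P: Hopcroft-Karp runs in O(E sqrt(V)).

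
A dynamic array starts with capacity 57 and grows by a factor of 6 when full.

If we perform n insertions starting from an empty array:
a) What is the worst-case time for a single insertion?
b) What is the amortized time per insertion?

(a) Worst-case single insertion: O(n) -- when the array is full at capacity c, the resize copies all c elements, and c can be Theta(n).
(b) Resizes happen at sizes 57, 342, 2052, ... Total copy cost for n insertions: 57 + 342 + ... = O(n) (geometric series with ratio 1/6). Amortized cost per insertion: O(n)/n = O(1).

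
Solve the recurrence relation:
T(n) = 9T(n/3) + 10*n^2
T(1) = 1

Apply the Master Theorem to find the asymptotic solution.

a=9, b=3, f(n)=10*n^2. log_3(9) = 2. Case 2: T(n) = O(n^2 log n).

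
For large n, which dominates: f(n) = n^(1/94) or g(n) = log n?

f(n) = n^(1/94) grows faster: any positive power of n dominates log n.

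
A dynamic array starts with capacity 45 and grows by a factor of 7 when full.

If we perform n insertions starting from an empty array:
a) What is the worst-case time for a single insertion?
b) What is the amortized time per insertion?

(a) Worst-case single insertion: O(n) -- when the array is full at capacity c, the resize copies all c elements, and c can be Theta(n).
(b) Resizes happen at sizes 45, 315, 2205, ... Total copy cost for n insertions: 45 + 315 + ... = O(n) (geometric series with ratio 1/7). Amortized cost per insertion: O(n)/n = O(1).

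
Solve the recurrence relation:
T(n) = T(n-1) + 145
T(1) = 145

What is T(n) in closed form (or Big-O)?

Unrolling: T(n) = T(n-1) + 145 = T(n-2) + 2*145 = ... = T(1) + (n-1)*145 = 145 + (n-1)*145 = 145n.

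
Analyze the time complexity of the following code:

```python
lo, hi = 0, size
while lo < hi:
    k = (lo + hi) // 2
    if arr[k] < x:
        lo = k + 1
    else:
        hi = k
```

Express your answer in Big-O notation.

Time complexity: O(log n).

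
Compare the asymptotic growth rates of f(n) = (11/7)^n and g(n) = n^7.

f(n) = (11/7)^n grows faster: (11/7)^n is exponential with base 11/7 > 1, dominating every polynomial.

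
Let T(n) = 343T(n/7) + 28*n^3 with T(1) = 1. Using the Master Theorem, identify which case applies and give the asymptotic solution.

a=343, b=7, f(n)=28*n^3.
log_7(343) = 3, so n^(log_b(a)) = n^3.
f(n) = Theta(n^3), so Case 2 applies.
T(n) = Theta(n^3 log n).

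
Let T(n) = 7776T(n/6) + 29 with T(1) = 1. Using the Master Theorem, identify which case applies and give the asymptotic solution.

a=7776, b=6, f(n)=29.
log_6(7776) = 5 > 0.
Since f(n) = O(n^0) is polynomially smaller than n^5, Case 1 applies.
T(n) = Theta(n^5).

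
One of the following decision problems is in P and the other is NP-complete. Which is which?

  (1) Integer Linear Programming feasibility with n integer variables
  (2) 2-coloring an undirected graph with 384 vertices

(1) is NP-complete: ILP feasibility is NP-complete (LP relaxation is in P).
(2) is P: 2-coloring is bipartiteness testing via BFS, O(V+E).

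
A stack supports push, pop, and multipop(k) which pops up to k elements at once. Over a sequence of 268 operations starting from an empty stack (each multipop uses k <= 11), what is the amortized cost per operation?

Each element is pushed exactly once and popped at most once (whether by pop or as part of a multipop). So the total number of individual pops over the whole sequence is at most the number of pushes, which is at most 268. Total work <= 2 * 268, hence O(1) amortized per operation.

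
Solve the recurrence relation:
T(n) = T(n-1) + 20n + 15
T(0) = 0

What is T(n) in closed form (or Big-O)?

Dominant term in sum is 20*sum(i, i=1..n) = 20*n*(n+1)/2 = O(n^2).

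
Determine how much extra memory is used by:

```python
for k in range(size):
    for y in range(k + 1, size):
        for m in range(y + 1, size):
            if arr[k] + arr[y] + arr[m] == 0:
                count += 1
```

Space complexity: O(1).
Only a constant amount of auxiliary storage is used; nothing grows with n.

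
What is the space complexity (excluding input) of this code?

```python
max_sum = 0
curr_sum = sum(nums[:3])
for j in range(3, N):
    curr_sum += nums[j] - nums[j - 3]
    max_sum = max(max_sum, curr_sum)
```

Space complexity: O(1).
Only a constant amount of auxiliary storage is used; nothing grows with n.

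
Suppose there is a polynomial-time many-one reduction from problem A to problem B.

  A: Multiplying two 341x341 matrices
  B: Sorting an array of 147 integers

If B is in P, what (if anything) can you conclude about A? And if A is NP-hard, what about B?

A poly-time reduction A <=_p B means any A-instance can be transformed to a B-instance in poly time.
If B is in P: compose the reduction with B's poly-time algorithm to solve A in poly time, so A is in P.
If A is NP-hard: every NP problem reduces to A, which reduces to B; composing reductions, every NP problem reduces to B, so B is NP-hard.
(Here in fact A is P and B is P.)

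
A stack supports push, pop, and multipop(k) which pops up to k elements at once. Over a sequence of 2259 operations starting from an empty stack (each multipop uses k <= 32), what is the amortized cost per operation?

Each element is pushed exactly once and popped at most once (whether by pop or as part of a multipop). So the total number of individual pops over the whole sequence is at most the number of pushes, which is at most 2259. Total work <= 2 * 2259, hence O(1) amortized per operation.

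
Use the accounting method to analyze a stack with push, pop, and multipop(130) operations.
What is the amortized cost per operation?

Assign 2 credits per push (1 for the push, 1 saved for a future pop). Each pop or element popped by multipop(130) uses 1 saved credit. Total credits never go negative, so amortized cost is O(1).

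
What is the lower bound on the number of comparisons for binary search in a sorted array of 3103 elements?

With 3103 possible positions, we need at least ceil(log_2(3103)) = 12 comparisons. Each comparison splits the remaining candidates by at most half.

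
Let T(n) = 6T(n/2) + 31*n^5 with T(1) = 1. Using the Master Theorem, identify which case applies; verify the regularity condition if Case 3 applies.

a=6, b=2, f(n)=31*n^5.
log_2(6) = 2.585 < 5.
f(n) = Omega(n^(2.585+epsilon)) for some epsilon > 0, so Case 3 is the candidate.
Regularity: a*f(n/b) = 6*31*(n/2)^5 = (6/32)*31*n^5 <= c*f(n) with c = 6/32 < 1. Satisfied.
Case 3: T(n) = Theta(n^5).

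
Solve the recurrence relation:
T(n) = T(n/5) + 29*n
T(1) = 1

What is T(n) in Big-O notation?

Geometric series: 29*n*(1 + 1/5 + 1/5^2 + ...) = O(n). T(n) = O(n).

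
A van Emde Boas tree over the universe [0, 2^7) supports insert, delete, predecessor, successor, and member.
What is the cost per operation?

vEB recursively partitions [0, 128) into sqrt(u) clusters of size sqrt(u). Each operation recurses into either one cluster or the summary, never both: T(u) = T(sqrt(u)) + O(1) => T(u) = O(log log u) = O(log 7). This is worst-case, not just amortized.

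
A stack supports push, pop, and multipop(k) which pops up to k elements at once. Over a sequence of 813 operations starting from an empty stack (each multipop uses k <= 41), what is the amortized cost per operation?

Each element is pushed exactly once and popped at most once (whether by pop or as part of a multipop). So the total number of individual pops over the whole sequence is at most the number of pushes, which is at most 813. Total work <= 2 * 813, hence O(1) amortized per operation.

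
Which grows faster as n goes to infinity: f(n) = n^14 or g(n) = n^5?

f(n) = n^14 grows faster: n^14/n^5 = n^9 -> infinity.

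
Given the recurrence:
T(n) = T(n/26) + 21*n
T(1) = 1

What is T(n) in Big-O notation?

Geometric series: 21*n*(1 + 1/26 + 1/26^2 + ...) = O(n). T(n) = O(n).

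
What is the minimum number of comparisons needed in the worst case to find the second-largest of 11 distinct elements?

Lower bound: finding the max needs 11-1 comparisons. By the adversary weight-doubling argument, the max must personally win >= ceil(log_2(11)) = 4 comparisons; the 2nd-largest is among those 4 losers, needing 4-1 more comparisons. Total >= 11-1 + 4-1 = 13. A balanced knockout tournament achieves this.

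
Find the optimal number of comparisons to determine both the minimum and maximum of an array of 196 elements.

Naive approach: 390 comparisons (195 for max + 195 for min).
Optimal: Compare elements in pairs first (floor(n/2) = 98 comparisons), then find max among winners and min among losers (97 comparisons each).
Total: ceil(3n/2) - 2 = 292 comparisons. An adversary argument shows this is also a lower bound.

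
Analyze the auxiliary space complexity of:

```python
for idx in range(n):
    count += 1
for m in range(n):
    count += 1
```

Space complexity: O(1).
Only a constant amount of auxiliary storage is used; nothing grows with n.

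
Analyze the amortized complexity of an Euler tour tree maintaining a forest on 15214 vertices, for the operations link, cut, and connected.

An Euler tour tree stores each tree's Euler tour as a balanced BST keyed by tour position. On 15214 vertices: link concatenates two tours via O(1) splits/joins of size <= 2*15214 (O(log n)); cut splits the tour at the two occurrences of the edge (O(log n)); connected compares BST roots (O(log n) to find the root). All O(log n) amortized.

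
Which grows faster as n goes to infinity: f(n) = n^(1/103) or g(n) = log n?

f(n) = n^(1/103) grows faster: any positive power of n dominates log n.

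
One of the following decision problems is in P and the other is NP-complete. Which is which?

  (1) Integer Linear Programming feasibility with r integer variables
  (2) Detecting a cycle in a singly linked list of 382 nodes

(1) is NP-complete: ILP feasibility is NP-complete (LP relaxation is in P).
(2) is P: Floyd's tortoise-and-hare runs in O(n) time, O(1) space.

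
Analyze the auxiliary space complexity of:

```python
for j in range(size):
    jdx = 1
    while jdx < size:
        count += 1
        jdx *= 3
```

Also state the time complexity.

Space complexity: O(1).
Only a constant amount of auxiliary storage is used; nothing grows with n.
Time complexity: O(n log n).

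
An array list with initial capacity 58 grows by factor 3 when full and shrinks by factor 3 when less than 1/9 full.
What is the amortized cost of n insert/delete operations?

Using potential function Phi = |3*size - capacity|. Resizing costs are offset by potential release. Amortized O(1) per operation.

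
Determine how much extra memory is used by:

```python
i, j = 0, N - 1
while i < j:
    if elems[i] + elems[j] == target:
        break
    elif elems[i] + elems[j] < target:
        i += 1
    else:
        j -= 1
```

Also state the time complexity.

Space complexity: O(1).
Only a constant amount of auxiliary storage is used; nothing grows with n.
Time complexity: O(n).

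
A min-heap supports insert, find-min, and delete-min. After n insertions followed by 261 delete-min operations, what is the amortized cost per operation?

Insert takes O(log n) worst case. Delete-min takes O(log n). Over a sequence of n inserts and 261 delete-mins, total cost is O((n + 261) log n). Amortized per operation: O(log n).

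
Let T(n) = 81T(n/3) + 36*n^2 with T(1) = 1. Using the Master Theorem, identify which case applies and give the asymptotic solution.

a=81, b=3, f(n)=36*n^2.
log_3(81) = 4 > 2.
Since f(n) = O(n^2) is polynomially smaller than n^4, Case 1 applies.
T(n) = Theta(n^4).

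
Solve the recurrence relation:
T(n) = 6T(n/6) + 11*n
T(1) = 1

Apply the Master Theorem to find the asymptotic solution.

a=6, b=6, f(n)=11*n. log_6(6) = 1. Case 2: T(n) = O(n log n).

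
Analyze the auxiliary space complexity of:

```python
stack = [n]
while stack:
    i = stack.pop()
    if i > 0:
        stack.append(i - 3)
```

Space complexity: O(1).
Only a constant amount of auxiliary storage is used; nothing grows with n.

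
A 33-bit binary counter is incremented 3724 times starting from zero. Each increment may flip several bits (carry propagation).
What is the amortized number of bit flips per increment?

Bit i flips on every 2^i-th increment, so over 3724 increments bit i flips floor(3724/2^i) times. Summing over i: total flips < 2 * 3724. Amortized: < 2 = O(1) per increment.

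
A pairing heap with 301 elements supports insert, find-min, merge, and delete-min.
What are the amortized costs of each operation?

Pairing heaps are self-adjusting heap-ordered trees. Insert and merge link two roots: O(1). Find-min reads the root: O(1). Delete-min removes the root, then pairs children in two passes; amortized cost is O(log 301) = O(log n).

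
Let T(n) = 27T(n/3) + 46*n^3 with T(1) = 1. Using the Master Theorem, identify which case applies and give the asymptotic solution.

a=27, b=3, f(n)=46*n^3.
log_3(27) = 3, so n^(log_b(a)) = n^3.
f(n) = Theta(n^3), so Case 2 applies.
T(n) = Theta(n^3 log n).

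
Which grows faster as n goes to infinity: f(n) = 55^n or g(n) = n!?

g(n) = n! grows faster: n!/55^n -> infinity by Stirling.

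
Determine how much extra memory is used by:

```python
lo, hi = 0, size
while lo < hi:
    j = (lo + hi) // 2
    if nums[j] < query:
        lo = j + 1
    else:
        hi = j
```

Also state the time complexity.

Space complexity: O(1).
Only a constant amount of auxiliary storage is used; nothing grows with n.
Time complexity: O(log n).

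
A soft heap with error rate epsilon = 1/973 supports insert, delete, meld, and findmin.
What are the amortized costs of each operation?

Soft heaps (Chazelle) allow up to an epsilon = 1/973 fraction of elements to have corrupted (raised) keys. Insert is O(log(1/epsilon)) = O(log 973) amortized -- the structure maintains heap-ordered binary trees of rank bounded by O(log(1/epsilon)). Meld concatenates root lists: O(1) amortized. Delete and findmin are O(1) amortized.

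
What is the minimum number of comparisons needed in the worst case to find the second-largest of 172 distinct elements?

Lower bound: finding the max needs 172-1 comparisons. By the adversary weight-doubling argument, the max must personally win >= ceil(log_2(172)) = 8 comparisons; the 2nd-largest is among those 8 losers, needing 8-1 more comparisons. Total >= 172-1 + 8-1 = 178. A balanced knockout tournament achieves this.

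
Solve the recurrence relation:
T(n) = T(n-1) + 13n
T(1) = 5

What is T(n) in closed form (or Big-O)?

Unrolling: T(n) = 5 + 13*(2 + 3 + ... + n) = 5 + 13*(n(n+1)/2 - 1) = O(n^2).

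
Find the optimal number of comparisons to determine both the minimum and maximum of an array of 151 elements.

Naive approach: 300 comparisons (150 for max + 150 for min).
Optimal: Compare elements in pairs first (floor(n/2) = 75 comparisons), then find max among winners and min among losers (75 comparisons each).
Total: ceil(3n/2) - 2 = 225 comparisons. An adversary argument shows this is also a lower bound.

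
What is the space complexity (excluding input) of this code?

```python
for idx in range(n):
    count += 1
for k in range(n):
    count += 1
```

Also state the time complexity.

Space complexity: O(1).
Only a constant amount of auxiliary storage is used; nothing grows with n.
Time complexity: O(n).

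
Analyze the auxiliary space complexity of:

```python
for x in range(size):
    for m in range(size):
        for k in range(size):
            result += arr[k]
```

Space complexity: O(1).
Only a constant amount of auxiliary storage is used; nothing grows with n.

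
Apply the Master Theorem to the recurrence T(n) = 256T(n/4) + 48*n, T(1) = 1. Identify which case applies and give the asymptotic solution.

a=256, b=4, f(n)=48*n.
log_4(256) = 4 > 1.
Since f(n) = O(n^1) is polynomially smaller than n^4, Case 1 applies.
T(n) = Theta(n^4).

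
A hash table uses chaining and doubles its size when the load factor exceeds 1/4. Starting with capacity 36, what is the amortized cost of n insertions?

Rehashing occurs when load exceeds 1/4. Total rehash cost is geometric series summing to O(n). Each insertion itself is O(1). Amortized: O(1).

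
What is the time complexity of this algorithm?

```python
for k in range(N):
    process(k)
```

Time complexity: O(n).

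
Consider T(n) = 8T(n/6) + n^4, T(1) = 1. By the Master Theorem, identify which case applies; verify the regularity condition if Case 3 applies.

a=8, b=6, f(n)=n^4.
log_6(8) = 1.161 < 4.
f(n) = Omega(n^(1.161+epsilon)) for some epsilon > 0, so Case 3 is the candidate.
Regularity: a*f(n/b) = 8*1*(n/6)^4 = (8/1296)*1*n^4 <= c*f(n) with c = 8/1296 < 1. Satisfied.
Case 3: T(n) = Theta(n^4).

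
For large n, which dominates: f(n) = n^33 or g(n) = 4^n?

g(n) = 4^n grows faster: any exponential with base > 1 dominates every polynomial.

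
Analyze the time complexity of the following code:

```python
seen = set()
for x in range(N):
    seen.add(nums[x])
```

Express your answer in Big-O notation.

Time complexity: O(n).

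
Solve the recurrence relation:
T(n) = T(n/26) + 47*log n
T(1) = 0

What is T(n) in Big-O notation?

Each of the log_26(n) levels adds O(log n). T(n) = O(log^2 n).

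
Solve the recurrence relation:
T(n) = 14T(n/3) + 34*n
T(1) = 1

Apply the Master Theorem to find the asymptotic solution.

a=14, b=3, f(n)=34*n. log_3(14) = 2.402. Case 1 of Master Theorem: T(n) = O(n^2.402).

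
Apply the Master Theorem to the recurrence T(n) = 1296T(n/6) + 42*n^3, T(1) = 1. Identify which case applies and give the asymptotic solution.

a=1296, b=6, f(n)=42*n^3.
log_6(1296) = 4 > 3.
Since f(n) = O(n^3) is polynomially smaller than n^4, Case 1 applies.
T(n) = Theta(n^4).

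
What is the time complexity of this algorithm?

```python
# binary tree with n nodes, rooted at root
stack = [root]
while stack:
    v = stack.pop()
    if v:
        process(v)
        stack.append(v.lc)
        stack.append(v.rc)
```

Time complexity: O(n).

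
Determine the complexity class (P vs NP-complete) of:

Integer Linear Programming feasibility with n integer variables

This problem is NP-complete: ILP feasibility is NP-complete (LP relaxation is in P).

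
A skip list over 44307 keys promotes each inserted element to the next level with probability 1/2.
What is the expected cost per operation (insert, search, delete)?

Expected number of levels is O(log_2(44307)) = O(log n). A search visits O(1) expected nodes per level over O(log n) levels. Insert/delete are a search plus O(1) pointer updates per level. Expected O(log n) per operation.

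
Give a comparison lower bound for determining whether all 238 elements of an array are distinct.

In the algebraic decision-tree model, the YES region for element distinctness on 238 elements has 238! connected components (one per ordering). Ben-Or's theorem then gives a lower bound of Omega(log(n!)) = Omega(n log n).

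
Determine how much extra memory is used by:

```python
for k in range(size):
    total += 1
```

Space complexity: O(1).
Only a constant amount of auxiliary storage is used; nothing grows with n.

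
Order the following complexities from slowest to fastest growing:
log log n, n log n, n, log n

Ordered by growth rate: log log n < log n < n < n log n.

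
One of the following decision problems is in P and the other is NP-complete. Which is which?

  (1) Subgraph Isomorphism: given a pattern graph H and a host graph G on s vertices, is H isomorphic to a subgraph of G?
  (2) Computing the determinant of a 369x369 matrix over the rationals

(1) is NP-complete: generalizes Clique and Hamiltonian Path (pattern size is part of the input).
(2) is P: Gaussian elimination runs in O(n^3).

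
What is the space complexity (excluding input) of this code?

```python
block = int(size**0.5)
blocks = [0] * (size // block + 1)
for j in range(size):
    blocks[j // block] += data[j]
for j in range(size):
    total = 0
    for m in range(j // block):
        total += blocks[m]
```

Space complexity: O(sqrt(n)).
Storage scales with sqrt(n).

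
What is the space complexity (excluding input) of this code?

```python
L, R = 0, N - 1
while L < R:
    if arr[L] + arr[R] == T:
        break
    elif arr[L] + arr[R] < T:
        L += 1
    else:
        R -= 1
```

Space complexity: O(1).
Only a constant amount of auxiliary storage is used; nothing grows with n.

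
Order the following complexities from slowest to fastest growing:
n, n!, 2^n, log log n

Ordered by growth rate: log log n < n < 2^n < n!.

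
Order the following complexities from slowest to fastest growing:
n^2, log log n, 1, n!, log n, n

Ordered by growth rate: 1 < log log n < log n < n < n^2 < n!.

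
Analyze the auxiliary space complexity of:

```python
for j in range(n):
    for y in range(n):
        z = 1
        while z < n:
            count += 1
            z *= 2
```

Space complexity: O(1).
Only a constant amount of auxiliary storage is used; nothing grows with n.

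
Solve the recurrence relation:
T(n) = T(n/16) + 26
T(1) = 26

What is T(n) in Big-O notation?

Each step divides n by 16 and adds 26. After log_16(n) steps, T(n) = O(log n).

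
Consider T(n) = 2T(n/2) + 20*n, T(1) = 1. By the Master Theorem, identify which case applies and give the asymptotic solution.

a=2, b=2, f(n)=20*n.
log_2(2) = 1, so n^(log_b(a)) = n.
f(n) = Theta(n), so Case 2 applies.
T(n) = Theta(n log n).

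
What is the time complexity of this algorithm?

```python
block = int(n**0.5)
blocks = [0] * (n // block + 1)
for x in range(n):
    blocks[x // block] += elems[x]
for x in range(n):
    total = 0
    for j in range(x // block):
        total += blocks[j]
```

Time complexity: O(n * sqrt(n)).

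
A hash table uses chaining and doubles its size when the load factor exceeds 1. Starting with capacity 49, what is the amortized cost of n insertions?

Rehashing occurs when load exceeds 1. Total rehash cost is geometric series summing to O(n). Each insertion itself is O(1). Amortized: O(1).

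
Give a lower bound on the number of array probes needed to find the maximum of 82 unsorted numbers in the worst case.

Adversary: any unprobed cell could hold a value larger than everything seen so far. If fewer than 82 cells are probed, the adversary places the max in an unprobed cell. So all 82 cells must be examined; together with 82-1 comparisons this is tight.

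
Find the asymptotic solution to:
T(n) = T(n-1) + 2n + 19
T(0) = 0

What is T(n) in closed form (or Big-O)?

Dominant term in sum is 2*sum(i, i=1..n) = 2*n*(n+1)/2 = O(n^2).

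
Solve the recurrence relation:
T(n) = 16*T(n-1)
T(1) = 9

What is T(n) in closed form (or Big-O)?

Each step multiplies by 16. T(n) = T(1)*16^(n-1) = 9*16^(n-1).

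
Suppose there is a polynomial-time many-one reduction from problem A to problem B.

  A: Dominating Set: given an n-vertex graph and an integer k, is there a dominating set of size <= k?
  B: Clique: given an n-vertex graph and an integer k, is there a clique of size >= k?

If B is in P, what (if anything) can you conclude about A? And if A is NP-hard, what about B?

A poly-time reduction A <=_p B means any A-instance can be transformed to a B-instance in poly time.
If B is in P: compose the reduction with B's poly-time algorithm to solve A in poly time, so A is in P.
If A is NP-hard: every NP problem reduces to A, which reduces to B; composing reductions, every NP problem reduces to B, so B is NP-hard.
(Here in fact A is NP-complete and B is NP-complete.)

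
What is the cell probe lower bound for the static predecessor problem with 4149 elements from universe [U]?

The Patrascu-Thorup lower bound shows any data structure on n = 4149 elements using O(n * polylog(n)) space requires Omega(log log U) query time. van Emde Boas trees achieve O(log log U) with O(U) space.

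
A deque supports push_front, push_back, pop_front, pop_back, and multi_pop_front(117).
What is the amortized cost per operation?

Assign 2 credits to each push operation. A pop uses 1 saved credit. multi_pop_front(117) uses up to 117 saved credits from previous pushes. Credits never go negative. Amortized cost is O(1).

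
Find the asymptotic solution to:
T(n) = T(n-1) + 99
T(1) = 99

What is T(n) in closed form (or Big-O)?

Unrolling: T(n) = T(n-1) + 99 = T(n-2) + 2*99 = ... = T(1) + (n-1)*99 = 99 + (n-1)*99 = 99n.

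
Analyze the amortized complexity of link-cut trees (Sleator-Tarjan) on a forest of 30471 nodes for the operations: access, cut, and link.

Link-cut trees represent the forest using splay trees over preferred paths. With potential Phi = sum over nodes of log(size of virtual subtree), each access on 30471 nodes is O(log 30471) = O(log n) amortized by the splay-tree access lemma. Cut and link are O(1) plus one access.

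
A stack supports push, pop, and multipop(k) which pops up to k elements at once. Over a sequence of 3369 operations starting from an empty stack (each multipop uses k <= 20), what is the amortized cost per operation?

Each element is pushed exactly once and popped at most once (whether by pop or as part of a multipop). So the total number of individual pops over the whole sequence is at most the number of pushes, which is at most 3369. Total work <= 2 * 3369, hence O(1) amortized per operation.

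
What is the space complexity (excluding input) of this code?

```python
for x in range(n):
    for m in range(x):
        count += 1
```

Space complexity: O(1).
Only a constant amount of auxiliary storage is used; nothing grows with n.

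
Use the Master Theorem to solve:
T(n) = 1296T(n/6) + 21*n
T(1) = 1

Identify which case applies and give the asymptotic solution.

a=1296, b=6, f(n)=21*n.
log_6(1296) = 4 > 1.
Since f(n) = O(n^1) is polynomially smaller than n^4, Case 1 applies.
T(n) = Theta(n^4).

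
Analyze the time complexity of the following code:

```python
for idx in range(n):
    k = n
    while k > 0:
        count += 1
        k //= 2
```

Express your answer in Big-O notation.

Time complexity: O(n log n).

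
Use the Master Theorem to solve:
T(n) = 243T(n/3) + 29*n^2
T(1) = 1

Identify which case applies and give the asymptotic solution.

a=243, b=3, f(n)=29*n^2.
log_3(243) = 5 > 2.
Since f(n) = O(n^2) is polynomially smaller than n^5, Case 1 applies.
T(n) = Theta(n^5).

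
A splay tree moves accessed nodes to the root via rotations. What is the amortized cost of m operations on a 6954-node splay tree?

Using a potential function Phi = sum of log(size of subtree) for each node, each splay operation has amortized cost O(log n) where n = 6954. Bad individual operations (O(n)) are offset by decreased potential.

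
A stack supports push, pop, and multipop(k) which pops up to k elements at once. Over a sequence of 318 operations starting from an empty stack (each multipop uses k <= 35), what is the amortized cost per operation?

Each element is pushed exactly once and popped at most once (whether by pop or as part of a multipop). So the total number of individual pops over the whole sequence is at most the number of pushes, which is at most 318. Total work <= 2 * 318, hence O(1) amortized per operation.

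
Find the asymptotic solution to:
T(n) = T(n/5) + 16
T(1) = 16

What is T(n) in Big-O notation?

Each step divides n by 5 and adds 16. After log_5(n) steps, T(n) = O(log n).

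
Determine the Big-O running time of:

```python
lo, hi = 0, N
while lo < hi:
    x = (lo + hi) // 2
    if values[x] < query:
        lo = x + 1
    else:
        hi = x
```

Time complexity: O(log n).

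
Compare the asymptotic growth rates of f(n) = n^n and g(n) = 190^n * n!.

g(n) = 190^n * n! grows faster: by Stirling n! ~ sqrt(2 pi n)(n/e)^n, so 190^n n! / n^n ~ (190/e)^n sqrt(2 pi n) -> infinity since 190/e > 1.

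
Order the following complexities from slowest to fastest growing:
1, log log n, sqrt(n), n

Ordered by growth rate: 1 < log log n < sqrt(n) < n.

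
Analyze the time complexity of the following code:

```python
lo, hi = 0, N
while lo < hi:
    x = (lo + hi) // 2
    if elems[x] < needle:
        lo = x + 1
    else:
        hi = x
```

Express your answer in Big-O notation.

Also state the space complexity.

Time complexity: O(log n).
Space complexity: O(1).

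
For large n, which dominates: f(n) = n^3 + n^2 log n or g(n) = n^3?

f(n) = n^3 + n^2 log n and g(n) = n^3 are Theta of each other: the lower-order n^2 log n term is o(n^3); both are Theta(n^3).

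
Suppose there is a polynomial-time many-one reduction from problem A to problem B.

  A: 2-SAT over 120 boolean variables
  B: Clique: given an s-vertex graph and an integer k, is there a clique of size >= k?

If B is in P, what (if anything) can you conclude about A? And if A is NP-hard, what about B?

A poly-time reduction A <=_p B means any A-instance can be transformed to a B-instance in poly time.
If B is in P: compose the reduction with B's poly-time algorithm to solve A in poly time, so A is in P.
If A is NP-hard: every NP problem reduces to A, which reduces to B; composing reductions, every NP problem reduces to B, so B is NP-hard.
(Here in fact A is P and B is NP-complete.)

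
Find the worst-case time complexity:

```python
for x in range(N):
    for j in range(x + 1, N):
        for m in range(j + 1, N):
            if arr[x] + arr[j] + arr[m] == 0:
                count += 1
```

Time complexity: O(n^3).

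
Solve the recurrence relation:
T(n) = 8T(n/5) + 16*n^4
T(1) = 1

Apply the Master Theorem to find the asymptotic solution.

a=8, b=5, f(n)=16*n^4. log_5(8) = 1.292 < 4. Case 3: T(n) = O(n^4).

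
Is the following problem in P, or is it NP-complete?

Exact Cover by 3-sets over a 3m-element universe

This problem is NP-complete: one of Karp's 21 NP-complete problems.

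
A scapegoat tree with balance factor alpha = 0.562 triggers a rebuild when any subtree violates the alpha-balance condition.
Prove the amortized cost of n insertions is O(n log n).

Define potential Phi = c * sum of |size(left(v)) - size(right(v))| over all nodes. An insertion at depth d costs O(d) = O(log n) and increases Phi by O(log n). When a rebuild of subtree of size s occurs, it costs O(s) but reduces Phi by Omega(s). With alpha = 0.562, between rebuilds Omega(s) insertions must occur. Amortized cost per insertion: O(log n).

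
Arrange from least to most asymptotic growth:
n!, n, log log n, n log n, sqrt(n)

Ordered by growth rate: log log n < sqrt(n) < n < n log n < n!.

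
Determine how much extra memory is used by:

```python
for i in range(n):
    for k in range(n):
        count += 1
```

Space complexity: O(1).
Only a constant amount of auxiliary storage is used; nothing grows with n.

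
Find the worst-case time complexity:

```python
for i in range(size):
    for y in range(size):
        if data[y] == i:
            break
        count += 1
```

Time complexity: O(n^2).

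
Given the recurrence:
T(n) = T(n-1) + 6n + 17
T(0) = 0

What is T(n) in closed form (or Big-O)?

Dominant term in sum is 6*sum(i, i=1..n) = 6*n*(n+1)/2 = O(n^2).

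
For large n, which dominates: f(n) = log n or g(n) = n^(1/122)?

g(n) = n^(1/122) grows faster: any positive power of n dominates log n.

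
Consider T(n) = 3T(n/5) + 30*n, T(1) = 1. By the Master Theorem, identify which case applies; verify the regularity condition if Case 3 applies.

a=3, b=5, f(n)=30*n.
log_5(3) = 0.6826 < 1.
f(n) = Omega(n^(0.6826+epsilon)) for some epsilon > 0, so Case 3 is the candidate.
Regularity: a*f(n/b) = 3*30*(n/5)^1 = (3/5)*30*n^1 <= c*f(n) with c = 3/5 < 1. Satisfied.
Case 3: T(n) = Theta(n).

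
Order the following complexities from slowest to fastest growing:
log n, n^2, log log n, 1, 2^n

Ordered by growth rate: 1 < log log n < log n < n^2 < 2^n.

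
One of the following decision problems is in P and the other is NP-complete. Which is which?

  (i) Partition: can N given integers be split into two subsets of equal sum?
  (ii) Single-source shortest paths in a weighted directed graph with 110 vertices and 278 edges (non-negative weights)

(i) is NP-complete: Subset Sum reduces to it (one of Karp's 21 NP-complete problems).
(ii) is P: Dijkstra's algorithm runs in O((V+E) log V).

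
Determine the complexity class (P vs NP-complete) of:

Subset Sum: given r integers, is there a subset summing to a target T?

This problem is NP-complete: one of Karp's 21 NP-complete problems.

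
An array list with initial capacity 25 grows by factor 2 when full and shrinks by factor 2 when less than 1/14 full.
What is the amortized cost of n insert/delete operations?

Using potential function Phi = |2*size - capacity|. Resizing costs are offset by potential release. Amortized O(1) per operation.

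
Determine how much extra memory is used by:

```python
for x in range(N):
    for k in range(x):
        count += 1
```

Space complexity: O(1).
Only a constant amount of auxiliary storage is used; nothing grows with n.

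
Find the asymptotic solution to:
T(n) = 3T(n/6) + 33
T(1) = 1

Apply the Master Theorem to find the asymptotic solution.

a=3, b=6, f(n)=33. log_6(3) = 0.6131. Case 1 of Master Theorem: T(n) = O(n^0.6131).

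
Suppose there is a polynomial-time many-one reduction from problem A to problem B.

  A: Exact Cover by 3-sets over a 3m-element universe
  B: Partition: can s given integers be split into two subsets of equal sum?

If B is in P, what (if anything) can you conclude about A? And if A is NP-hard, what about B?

A poly-time reduction A <=_p B means any A-instance can be transformed to a B-instance in poly time.
If B is in P: compose the reduction with B's poly-time algorithm to solve A in poly time, so A is in P.
If A is NP-hard: every NP problem reduces to A, which reduces to B; composing reductions, every NP problem reduces to B, so B is NP-hard.
(Here in fact A is NP-complete and B is NP-complete.)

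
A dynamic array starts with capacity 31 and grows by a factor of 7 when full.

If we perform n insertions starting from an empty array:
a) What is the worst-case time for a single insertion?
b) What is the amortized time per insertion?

(a) Worst-case single insertion: O(n) -- when the array is full at capacity c, the resize copies all c elements, and c can be Theta(n).
(b) Resizes happen at sizes 31, 217, 1519, ... Total copy cost for n insertions: 31 + 217 + ... = O(n) (geometric series with ratio 1/7). Amortized cost per insertion: O(n)/n = O(1).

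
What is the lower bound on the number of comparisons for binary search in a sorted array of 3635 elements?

With 3635 possible positions, we need at least ceil(log_2(3635)) = 12 comparisons. Each comparison splits the remaining candidates by at most half.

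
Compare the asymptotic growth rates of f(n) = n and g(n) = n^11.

g(n) = n^11 grows faster: n^11/n = n^10 -> infinity.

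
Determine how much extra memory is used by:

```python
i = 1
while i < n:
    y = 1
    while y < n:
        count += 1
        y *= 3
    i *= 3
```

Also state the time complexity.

Space complexity: O(1).
Only a constant amount of auxiliary storage is used; nothing grows with n.
Time complexity: O(log^2 n).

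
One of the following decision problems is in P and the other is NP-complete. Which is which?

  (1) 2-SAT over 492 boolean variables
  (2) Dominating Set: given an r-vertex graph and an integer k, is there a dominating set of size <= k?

(1) is P: 2-SAT is solvable in linear time via implication-graph SCCs.
(2) is NP-complete: reduces from Set Cover (with k part of the input).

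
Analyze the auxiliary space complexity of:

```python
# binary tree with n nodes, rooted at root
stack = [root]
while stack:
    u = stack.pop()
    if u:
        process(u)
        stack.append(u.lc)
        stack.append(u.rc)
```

Space complexity: O(n).
Auxiliary storage grows linearly with the input size n in the worst case.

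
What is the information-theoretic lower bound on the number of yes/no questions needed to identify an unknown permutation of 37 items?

There are 37! = 13763753091226345046315979581580902400000000 permutations. Each yes/no question gives at most 1 bit, so at least ceil(log_2(13763753091226345046315979581580902400000000)) = 144 questions are needed.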